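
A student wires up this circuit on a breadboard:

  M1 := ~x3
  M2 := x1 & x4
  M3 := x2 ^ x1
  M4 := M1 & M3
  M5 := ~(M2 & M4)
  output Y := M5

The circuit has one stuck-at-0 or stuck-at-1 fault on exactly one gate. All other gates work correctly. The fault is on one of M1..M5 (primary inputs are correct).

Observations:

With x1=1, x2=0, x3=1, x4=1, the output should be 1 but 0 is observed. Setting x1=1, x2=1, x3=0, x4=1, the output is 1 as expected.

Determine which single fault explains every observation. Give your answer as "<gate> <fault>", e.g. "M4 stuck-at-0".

Fault-free values for test 1 (x1=1, x2=0, x3=1, x4=1): M1=0, M2=1, M3=1, M4=0, M5=1, giving Y=1. Observed 0.
Test 1: faults giving observed 0 are {M1 stuck-at-1, M4 stuck-at-1, M5 stuck-at-0}.
Test 2 (x1=1, x2=1, x3=0, x4=1): fault-free M1=1, M2=1, M3=0, M4=0, M5=1 → 1; observed 1. Eliminates M4 stuck-at-1, M5 stuck-at-0.
Only M1 stuck-at-1 is consistent with every test.

M1 stuck-at-1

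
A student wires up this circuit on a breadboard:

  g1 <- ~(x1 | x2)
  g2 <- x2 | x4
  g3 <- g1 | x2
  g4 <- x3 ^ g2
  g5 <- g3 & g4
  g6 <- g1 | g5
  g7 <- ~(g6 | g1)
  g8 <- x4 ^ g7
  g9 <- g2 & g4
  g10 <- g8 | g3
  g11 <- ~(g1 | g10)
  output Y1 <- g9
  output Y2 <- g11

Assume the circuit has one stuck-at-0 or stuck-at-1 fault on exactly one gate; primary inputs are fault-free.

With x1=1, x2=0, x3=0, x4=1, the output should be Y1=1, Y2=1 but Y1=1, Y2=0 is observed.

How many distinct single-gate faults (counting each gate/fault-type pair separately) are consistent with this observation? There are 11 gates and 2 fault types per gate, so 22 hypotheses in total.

8

Fault-free: g1=0, g2=1, g3=0, g4=1, g5=0, g6=0, g7=1, g8=0, g9=1, g10=0, g11=1 → Y1=1, Y2=1. Observed Y1=1, Y2=0.
  g1: stuck-at-1 ✓; others ✗
  g2: none of the 2 fault types match ✗
  g3: stuck-at-1 ✓; others ✗
  g4: none of the 2 fault types match ✗
  g5: stuck-at-1 ✓; others ✗
  g6: stuck-at-1 ✓; others ✗
  g7: stuck-at-0 ✓; others ✗
  g8: stuck-at-1 ✓; others ✗
  g9: none of the 2 fault types match ✗
  g10: stuck-at-1 ✓; others ✗
  g11: stuck-at-0 ✓; others ✗
Consistent faults: {g1 stuck-at-1, g3 stuck-at-1, g5 stuck-at-1, g6 stuck-at-1, g7 stuck-at-0, g8 stuck-at-1, g10 stuck-at-1, g11 stuck-at-0} — 8 in all.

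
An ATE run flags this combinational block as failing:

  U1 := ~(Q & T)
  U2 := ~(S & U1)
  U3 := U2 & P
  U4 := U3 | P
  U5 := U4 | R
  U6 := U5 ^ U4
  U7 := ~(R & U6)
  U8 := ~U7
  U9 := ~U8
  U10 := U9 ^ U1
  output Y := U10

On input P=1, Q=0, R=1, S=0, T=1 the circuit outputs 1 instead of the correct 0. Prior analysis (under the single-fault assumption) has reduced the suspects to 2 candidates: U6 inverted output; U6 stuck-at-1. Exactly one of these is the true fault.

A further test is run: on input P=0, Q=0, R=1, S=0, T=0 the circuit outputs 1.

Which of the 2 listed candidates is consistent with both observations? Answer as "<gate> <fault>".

Evaluate each candidate on input P=0, Q=0, R=1, S=0, T=0:
  U6 inverted output: U1=1, U2=1, U3=0, U4=0, U5=1, U6=0 [inverted output], U7=1, U8=0, U9=1, U10=0 → 0 — eliminated
  U6 stuck-at-1: U1=1, U2=1, U3=0, U4=0, U5=1, U6=1 [stuck-at-1], U7=0, U8=1, U9=0, U10=1 → 1 — matches
Only U6 stuck-at-1 reproduces the observed 1.

U6 stuck-at-1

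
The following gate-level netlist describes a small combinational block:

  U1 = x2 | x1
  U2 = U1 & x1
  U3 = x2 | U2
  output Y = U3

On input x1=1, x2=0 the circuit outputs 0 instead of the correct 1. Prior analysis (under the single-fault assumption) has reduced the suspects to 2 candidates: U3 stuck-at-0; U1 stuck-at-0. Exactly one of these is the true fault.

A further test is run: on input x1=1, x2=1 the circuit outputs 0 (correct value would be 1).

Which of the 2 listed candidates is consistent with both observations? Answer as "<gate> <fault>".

Evaluate each candidate on input x1=1, x2=1:
  U3 stuck-at-0: U1=1, U2=1, U3=0 [stuck-at-0] → 0 — matches
  U1 stuck-at-0: U1=0 [stuck-at-0], U2=0, U3=1 → 1 — eliminated
Only U3 stuck-at-0 reproduces the observed 0.

U3 stuck-at-0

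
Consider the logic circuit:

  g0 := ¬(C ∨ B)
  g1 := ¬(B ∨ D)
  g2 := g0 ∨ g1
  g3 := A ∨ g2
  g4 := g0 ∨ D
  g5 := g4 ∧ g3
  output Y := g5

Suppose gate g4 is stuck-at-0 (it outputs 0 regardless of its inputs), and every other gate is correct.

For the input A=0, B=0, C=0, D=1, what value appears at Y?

0

Propagate with g4 forced: g0=1, g1=0, g2=1, g3=1, g4=0 [stuck-at-0], g5=0.
So Y = 0. (Without the fault it would be 1.)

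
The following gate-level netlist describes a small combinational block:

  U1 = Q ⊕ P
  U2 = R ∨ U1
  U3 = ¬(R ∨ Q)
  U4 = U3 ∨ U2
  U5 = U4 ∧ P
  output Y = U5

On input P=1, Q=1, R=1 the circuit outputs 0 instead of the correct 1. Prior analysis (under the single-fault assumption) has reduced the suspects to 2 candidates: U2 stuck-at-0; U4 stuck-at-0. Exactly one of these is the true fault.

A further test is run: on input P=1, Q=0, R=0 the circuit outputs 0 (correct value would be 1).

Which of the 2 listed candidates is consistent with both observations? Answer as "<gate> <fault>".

Evaluate each candidate on input P=1, Q=0, R=0:
  U2 stuck-at-0: U1=1, U2=0 [stuck-at-0], U3=1, U4=1, U5=1 → 1 — eliminated
  U4 stuck-at-0: U1=1, U2=1, U3=1, U4=0 [stuck-at-0], U5=0 → 0 — matches
Only U4 stuck-at-0 reproduces the observed 0.

U4 stuck-at-0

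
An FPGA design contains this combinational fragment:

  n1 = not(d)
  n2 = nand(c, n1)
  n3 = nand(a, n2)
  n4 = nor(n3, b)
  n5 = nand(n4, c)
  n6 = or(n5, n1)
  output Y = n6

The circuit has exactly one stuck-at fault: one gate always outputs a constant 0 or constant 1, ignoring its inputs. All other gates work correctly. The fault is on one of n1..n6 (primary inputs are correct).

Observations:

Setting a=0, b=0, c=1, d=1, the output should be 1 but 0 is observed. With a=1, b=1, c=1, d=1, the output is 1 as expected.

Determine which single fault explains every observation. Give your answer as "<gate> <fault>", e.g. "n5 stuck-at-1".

n3 stuck-at-0

Fault-free values for test 1 (a=0, b=0, c=1, d=1): n1=0, n2=1, n3=1, n4=0, n5=1, n6=1, giving Y=1. Observed 0.
Test 1: faults giving observed 0 are {n3 stuck-at-0, n4 stuck-at-1, n5 stuck-at-0, n6 stuck-at-0}.
Test 2 (a=1, b=1, c=1, d=1): fault-free n1=0, n2=1, n3=0, n4=0, n5=1, n6=1 → 1; observed 1. Eliminates n4 stuck-at-1, n5 stuck-at-0, n6 stuck-at-0.
Only n3 stuck-at-0 is consistent with every test.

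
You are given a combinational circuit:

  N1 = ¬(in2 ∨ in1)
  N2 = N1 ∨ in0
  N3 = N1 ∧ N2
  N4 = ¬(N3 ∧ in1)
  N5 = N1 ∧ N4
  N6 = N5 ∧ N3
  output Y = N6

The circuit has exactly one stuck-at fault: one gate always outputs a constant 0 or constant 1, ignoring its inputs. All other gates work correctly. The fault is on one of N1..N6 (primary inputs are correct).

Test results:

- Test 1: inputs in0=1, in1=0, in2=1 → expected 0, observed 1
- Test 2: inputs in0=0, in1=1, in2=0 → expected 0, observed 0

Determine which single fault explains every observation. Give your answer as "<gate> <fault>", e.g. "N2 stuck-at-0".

Fault-free values for test 1 (in0=1, in1=0, in2=1): N1=0, N2=1, N3=0, N4=1, N5=0, N6=0, giving Y=0. Observed 1.
Test 1: faults giving observed 1 are {N1 stuck-at-1, N6 stuck-at-1}.
Test 2 (in0=0, in1=1, in2=0): fault-free N1=0, N2=0, N3=0, N4=1, N5=0, N6=0 → 0; observed 0. Eliminates N6 stuck-at-1.
Only N1 stuck-at-1 is consistent with every test.

N1 stuck-at-1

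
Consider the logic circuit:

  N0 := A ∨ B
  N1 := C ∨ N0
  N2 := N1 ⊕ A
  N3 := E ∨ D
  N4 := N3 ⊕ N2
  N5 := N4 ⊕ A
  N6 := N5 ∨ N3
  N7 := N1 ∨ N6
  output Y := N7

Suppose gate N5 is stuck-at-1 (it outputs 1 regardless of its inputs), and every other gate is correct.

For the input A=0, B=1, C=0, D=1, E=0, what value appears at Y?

Propagate with N5 forced: N0=1, N1=1, N2=1, N3=1, N4=0, N5=1 [stuck-at-1], N6=1, N7=1.
So Y = 1. (Same as the fault-free value — the fault is masked on this input.)

1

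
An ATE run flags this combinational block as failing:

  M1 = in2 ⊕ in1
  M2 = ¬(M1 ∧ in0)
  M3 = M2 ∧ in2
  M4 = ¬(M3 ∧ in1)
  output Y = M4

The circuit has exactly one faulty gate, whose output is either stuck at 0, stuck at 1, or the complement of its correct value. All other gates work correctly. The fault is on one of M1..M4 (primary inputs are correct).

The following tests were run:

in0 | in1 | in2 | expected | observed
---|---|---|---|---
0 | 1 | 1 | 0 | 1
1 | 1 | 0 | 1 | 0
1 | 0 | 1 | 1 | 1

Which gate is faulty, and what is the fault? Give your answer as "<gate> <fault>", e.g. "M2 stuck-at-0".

M3 inverted output

Fault-free values for test 1 (in0=0, in1=1, in2=1): M1=0, M2=1, M3=1, M4=0, giving Y=0. Observed 1.
Test 1: faults giving observed 1 are {M2 stuck-at-0, M2 inverted output, M3 stuck-at-0, M3 inverted output, M4 stuck-at-1, M4 inverted output}.
Test 2 (in0=1, in1=1, in2=0): fault-free M1=1, M2=0, M3=0, M4=1 → 1; observed 0. Eliminates M2 stuck-at-0, M2 inverted output, M3 stuck-at-0, M4 stuck-at-1.
Test 3 (in0=1, in1=0, in2=1): fault-free M1=1, M2=0, M3=0, M4=1 → 1; observed 1. Eliminates M4 inverted output.
Only M3 inverted output is consistent with every test.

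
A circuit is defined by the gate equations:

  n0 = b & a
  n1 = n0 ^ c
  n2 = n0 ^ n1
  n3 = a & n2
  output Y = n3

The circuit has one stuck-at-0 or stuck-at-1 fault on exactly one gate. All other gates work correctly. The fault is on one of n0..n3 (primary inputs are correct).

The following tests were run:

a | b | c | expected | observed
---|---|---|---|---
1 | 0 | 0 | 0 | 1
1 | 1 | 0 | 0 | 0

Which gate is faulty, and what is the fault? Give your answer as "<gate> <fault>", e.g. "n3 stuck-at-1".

n1 stuck-at-1

Fault-free values for test 1 (a=1, b=0, c=0): n0=0, n1=0, n2=0, n3=0, giving Y=0. Observed 1.
Test 1: faults giving observed 1 are {n1 stuck-at-1, n2 stuck-at-1, n3 stuck-at-1}.
Test 2 (a=1, b=1, c=0): fault-free n0=1, n1=1, n2=0, n3=0 → 0; observed 0. Eliminates n2 stuck-at-1, n3 stuck-at-1.
Only n1 stuck-at-1 is consistent with every test.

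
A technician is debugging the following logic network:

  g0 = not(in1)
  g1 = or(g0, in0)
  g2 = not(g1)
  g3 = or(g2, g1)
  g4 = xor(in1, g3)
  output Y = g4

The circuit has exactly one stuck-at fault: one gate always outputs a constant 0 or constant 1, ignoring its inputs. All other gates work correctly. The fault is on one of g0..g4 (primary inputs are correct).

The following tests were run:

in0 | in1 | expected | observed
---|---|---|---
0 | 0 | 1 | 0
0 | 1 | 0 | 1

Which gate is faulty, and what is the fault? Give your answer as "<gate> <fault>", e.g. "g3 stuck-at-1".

Fault-free values for test 1 (in0=0, in1=0): g0=1, g1=1, g2=0, g3=1, g4=1, giving Y=1. Observed 0.
Test 1: faults giving observed 0 are {g3 stuck-at-0, g4 stuck-at-0}.
Test 2 (in0=0, in1=1): fault-free g0=0, g1=0, g2=1, g3=1, g4=0 → 0; observed 1. Eliminates g4 stuck-at-0.
Only g3 stuck-at-0 is consistent with every test.

g3 stuck-at-0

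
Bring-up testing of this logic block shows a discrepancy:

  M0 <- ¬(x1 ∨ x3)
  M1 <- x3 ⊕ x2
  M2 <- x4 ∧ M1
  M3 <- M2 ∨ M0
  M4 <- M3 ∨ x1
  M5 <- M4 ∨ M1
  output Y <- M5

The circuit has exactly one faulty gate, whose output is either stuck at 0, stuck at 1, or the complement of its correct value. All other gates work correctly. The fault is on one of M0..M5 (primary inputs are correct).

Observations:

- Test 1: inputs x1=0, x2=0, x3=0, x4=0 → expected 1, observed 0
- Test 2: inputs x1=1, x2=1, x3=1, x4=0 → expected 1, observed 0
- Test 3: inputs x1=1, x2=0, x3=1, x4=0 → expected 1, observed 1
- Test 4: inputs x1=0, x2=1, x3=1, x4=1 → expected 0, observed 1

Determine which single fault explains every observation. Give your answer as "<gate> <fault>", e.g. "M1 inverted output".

M4 inverted output

Fault-free values for test 1 (x1=0, x2=0, x3=0, x4=0): M0=1, M1=0, M2=0, M3=1, M4=1, M5=1, giving Y=1. Observed 0.
Test 1: faults giving observed 0 are {M0 stuck-at-0, M0 inverted output, M3 stuck-at-0, M3 inverted output, M4 stuck-at-0, M4 inverted output, M5 stuck-at-0, M5 inverted output}.
Test 2 (x1=1, x2=1, x3=1, x4=0): fault-free M0=0, M1=0, M2=0, M3=0, M4=1, M5=1 → 1; observed 0. Eliminates M0 stuck-at-0, M0 inverted output, M3 stuck-at-0, M3 inverted output.
Test 3 (x1=1, x2=0, x3=1, x4=0): fault-free M0=0, M1=1, M2=0, M3=0, M4=1, M5=1 → 1; observed 1. Eliminates M5 stuck-at-0, M5 inverted output.
Test 4 (x1=0, x2=1, x3=1, x4=1): fault-free M0=0, M1=0, M2=0, M3=0, M4=0, M5=0 → 0; observed 1. Eliminates M4 stuck-at-0.
Only M4 inverted output is consistent with every test.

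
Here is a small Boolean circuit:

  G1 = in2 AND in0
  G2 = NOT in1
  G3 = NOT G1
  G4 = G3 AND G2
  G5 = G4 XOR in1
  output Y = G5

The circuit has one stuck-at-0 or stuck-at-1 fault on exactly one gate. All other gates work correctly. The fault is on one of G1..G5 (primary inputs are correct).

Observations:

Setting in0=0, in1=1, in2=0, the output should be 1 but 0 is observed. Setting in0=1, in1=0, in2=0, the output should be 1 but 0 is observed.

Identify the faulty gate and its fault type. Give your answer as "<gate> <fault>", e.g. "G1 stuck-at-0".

G5 stuck-at-0

Fault-free values for test 1 (in0=0, in1=1, in2=0): G1=0, G2=0, G3=1, G4=0, G5=1, giving Y=1. Observed 0.
Test 1: faults giving observed 0 are {G2 stuck-at-1, G4 stuck-at-1, G5 stuck-at-0}.
Test 2 (in0=1, in1=0, in2=0): fault-free G1=0, G2=1, G3=1, G4=1, G5=1 → 1; observed 0. Eliminates G2 stuck-at-1, G4 stuck-at-1.
Only G5 stuck-at-0 is consistent with every test.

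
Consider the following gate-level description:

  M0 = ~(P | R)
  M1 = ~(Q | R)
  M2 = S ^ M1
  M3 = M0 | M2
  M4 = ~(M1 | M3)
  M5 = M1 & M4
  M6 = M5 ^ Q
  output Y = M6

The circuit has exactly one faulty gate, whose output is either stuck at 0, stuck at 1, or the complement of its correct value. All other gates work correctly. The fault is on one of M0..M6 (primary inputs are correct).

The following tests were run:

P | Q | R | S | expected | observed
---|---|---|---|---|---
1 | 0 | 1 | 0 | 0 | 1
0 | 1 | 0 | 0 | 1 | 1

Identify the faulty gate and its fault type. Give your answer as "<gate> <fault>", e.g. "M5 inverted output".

M6 stuck-at-1

Fault-free values for test 1 (P=1, Q=0, R=1, S=0): M0=0, M1=0, M2=0, M3=0, M4=1, M5=0, M6=0, giving Y=0. Observed 1.
Test 1: faults giving observed 1 are {M5 stuck-at-1, M5 inverted output, M6 stuck-at-1, M6 inverted output}.
Test 2 (P=0, Q=1, R=0, S=0): fault-free M0=1, M1=0, M2=0, M3=1, M4=0, M5=0, M6=1 → 1; observed 1. Eliminates M5 stuck-at-1, M5 inverted output, M6 inverted output.
Only M6 stuck-at-1 is consistent with every test.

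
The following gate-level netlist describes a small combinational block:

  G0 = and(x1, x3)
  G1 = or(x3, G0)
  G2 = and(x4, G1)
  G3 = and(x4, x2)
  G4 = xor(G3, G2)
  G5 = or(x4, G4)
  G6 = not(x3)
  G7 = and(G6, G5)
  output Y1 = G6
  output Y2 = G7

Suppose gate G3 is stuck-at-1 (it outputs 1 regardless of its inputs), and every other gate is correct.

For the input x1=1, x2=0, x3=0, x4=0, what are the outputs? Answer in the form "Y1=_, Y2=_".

Propagate with G3 forced: G0=0, G1=0, G2=0, G3=1 [stuck-at-1], G4=1, G5=1, G6=1, G7=1.
So the outputs are Y1=1, Y2=1. (Without the fault they would be Y1=1, Y2=0.)

Y1=1, Y2=1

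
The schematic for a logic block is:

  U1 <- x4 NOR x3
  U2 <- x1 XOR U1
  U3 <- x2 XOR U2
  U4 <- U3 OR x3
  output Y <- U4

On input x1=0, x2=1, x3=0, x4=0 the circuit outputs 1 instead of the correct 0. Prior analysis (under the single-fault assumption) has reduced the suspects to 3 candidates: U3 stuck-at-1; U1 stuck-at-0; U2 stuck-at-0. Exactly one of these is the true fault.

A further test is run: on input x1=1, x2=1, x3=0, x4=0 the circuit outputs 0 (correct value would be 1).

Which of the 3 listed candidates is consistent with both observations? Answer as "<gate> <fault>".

Evaluate each candidate on input x1=1, x2=1, x3=0, x4=0:
  U3 stuck-at-1: U1=1, U2=0, U3=1 [stuck-at-1], U4=1 → 1 — eliminated
  U1 stuck-at-0: U1=0 [stuck-at-0], U2=1, U3=0, U4=0 → 0 — matches
  U2 stuck-at-0: U1=1, U2=0 [stuck-at-0], U3=1, U4=1 → 1 — eliminated
Only U1 stuck-at-0 reproduces the observed 0.

U1 stuck-at-0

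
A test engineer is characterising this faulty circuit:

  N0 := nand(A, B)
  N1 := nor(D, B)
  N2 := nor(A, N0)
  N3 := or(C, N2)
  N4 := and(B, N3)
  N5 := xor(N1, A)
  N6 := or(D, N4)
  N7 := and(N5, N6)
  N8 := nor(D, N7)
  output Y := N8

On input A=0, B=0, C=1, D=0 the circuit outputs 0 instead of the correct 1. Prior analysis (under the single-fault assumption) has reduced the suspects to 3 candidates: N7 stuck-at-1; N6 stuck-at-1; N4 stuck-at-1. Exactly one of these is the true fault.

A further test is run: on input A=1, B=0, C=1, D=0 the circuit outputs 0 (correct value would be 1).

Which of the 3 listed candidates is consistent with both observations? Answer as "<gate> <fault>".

N7 stuck-at-1

Evaluate each candidate on input A=1, B=0, C=1, D=0:
  N7 stuck-at-1: N0=1, N1=1, N2=0, N3=1, N4=0, N5=0, N6=0, N7=1 [stuck-at-1], N8=0 → 0 — matches
  N6 stuck-at-1: N0=1, N1=1, N2=0, N3=1, N4=0, N5=0, N6=1 [stuck-at-1], N7=0, N8=1 → 1 — eliminated
  N4 stuck-at-1: N0=1, N1=1, N2=0, N3=1, N4=1 [stuck-at-1], N5=0, N6=1, N7=0, N8=1 → 1 — eliminated
Only N7 stuck-at-1 reproduces the observed 0.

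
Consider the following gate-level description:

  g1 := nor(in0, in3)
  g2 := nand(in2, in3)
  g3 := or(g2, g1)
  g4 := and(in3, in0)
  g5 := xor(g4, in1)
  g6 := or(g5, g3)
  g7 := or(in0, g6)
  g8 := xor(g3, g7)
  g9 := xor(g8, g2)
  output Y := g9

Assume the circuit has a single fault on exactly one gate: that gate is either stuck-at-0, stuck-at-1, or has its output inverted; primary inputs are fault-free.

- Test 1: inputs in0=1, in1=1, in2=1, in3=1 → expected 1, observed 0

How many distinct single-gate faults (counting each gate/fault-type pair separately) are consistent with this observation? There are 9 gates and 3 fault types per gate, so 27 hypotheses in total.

Fault-free: g1=0, g2=0, g3=0, g4=1, g5=0, g6=0, g7=1, g8=1, g9=1 → 1. Observed 0.
  g1: stuck-at-1, inverted output ✓; others ✗
  g2: none of the 3 fault types match ✗
  g3: stuck-at-1, inverted output ✓; others ✗
  g4: none of the 3 fault types match ✗
  g5: none of the 3 fault types match ✗
  g6: none of the 3 fault types match ✗
  g7: stuck-at-0, inverted output ✓; others ✗
  g8: stuck-at-0, inverted output ✓; others ✗
  g9: stuck-at-0, inverted output ✓; others ✗
Consistent faults: {g1 stuck-at-1, g1 inverted output, g3 stuck-at-1, g3 inverted output, g7 stuck-at-0, g7 inverted output, g8 stuck-at-0, g8 inverted output, g9 stuck-at-0, g9 inverted output} — 10 in all.

10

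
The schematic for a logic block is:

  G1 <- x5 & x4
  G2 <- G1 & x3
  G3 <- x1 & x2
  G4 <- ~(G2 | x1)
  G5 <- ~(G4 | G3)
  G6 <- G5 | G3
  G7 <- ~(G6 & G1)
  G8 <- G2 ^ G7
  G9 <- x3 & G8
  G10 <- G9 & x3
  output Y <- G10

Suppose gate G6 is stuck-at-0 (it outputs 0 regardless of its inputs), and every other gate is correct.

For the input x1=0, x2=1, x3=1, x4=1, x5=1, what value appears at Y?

0

Propagate with G6 forced: G1=1, G2=1, G3=0, G4=0, G5=1, G6=0 [stuck-at-0], G7=1, G8=0, G9=0, G10=0.
So Y = 0. (Without the fault it would be 1.)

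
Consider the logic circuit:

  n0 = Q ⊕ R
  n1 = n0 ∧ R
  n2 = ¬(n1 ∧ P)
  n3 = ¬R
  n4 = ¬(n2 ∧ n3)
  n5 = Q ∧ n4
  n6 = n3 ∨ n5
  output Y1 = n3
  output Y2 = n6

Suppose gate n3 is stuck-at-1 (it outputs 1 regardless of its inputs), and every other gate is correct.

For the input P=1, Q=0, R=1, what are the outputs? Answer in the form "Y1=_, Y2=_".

Y1=1, Y2=1

Propagate with n3 forced: n0=1, n1=1, n2=0, n3=1 [stuck-at-1], n4=1, n5=0, n6=1.
So the outputs are Y1=1, Y2=1. (Without the fault they would be Y1=0, Y2=0.)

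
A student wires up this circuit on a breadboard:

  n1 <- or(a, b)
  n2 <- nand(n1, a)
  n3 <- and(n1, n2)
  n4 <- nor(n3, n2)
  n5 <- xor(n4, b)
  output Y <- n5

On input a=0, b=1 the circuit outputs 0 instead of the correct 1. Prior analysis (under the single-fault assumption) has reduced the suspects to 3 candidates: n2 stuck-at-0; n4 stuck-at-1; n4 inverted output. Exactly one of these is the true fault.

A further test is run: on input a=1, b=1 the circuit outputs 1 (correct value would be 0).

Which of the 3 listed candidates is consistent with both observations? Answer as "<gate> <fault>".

n4 inverted output

Evaluate each candidate on input a=1, b=1:
  n2 stuck-at-0: n1=1, n2=0 [stuck-at-0], n3=0, n4=1, n5=0 → 0 — eliminated
  n4 stuck-at-1: n1=1, n2=0, n3=0, n4=1 [stuck-at-1], n5=0 → 0 — eliminated
  n4 inverted output: n1=1, n2=0, n3=0, n4=0 [inverted output], n5=1 → 1 — matches
Only n4 inverted output reproduces the observed 1.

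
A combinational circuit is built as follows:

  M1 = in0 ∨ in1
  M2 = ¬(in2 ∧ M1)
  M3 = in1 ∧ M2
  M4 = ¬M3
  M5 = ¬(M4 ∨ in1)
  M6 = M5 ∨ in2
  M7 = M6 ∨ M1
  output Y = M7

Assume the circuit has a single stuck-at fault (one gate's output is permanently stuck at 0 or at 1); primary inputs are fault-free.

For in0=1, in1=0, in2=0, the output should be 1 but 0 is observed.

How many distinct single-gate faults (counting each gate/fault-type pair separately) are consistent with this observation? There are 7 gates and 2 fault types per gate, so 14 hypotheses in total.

2

Fault-free: M1=1, M2=1, M3=0, M4=1, M5=0, M6=0, M7=1 → 1. Observed 0.
  M1 stuck-at-0: output 0 ✓
  M1 stuck-at-1: output 1 ✗
  M2 stuck-at-0: output 1 ✗
  M2 stuck-at-1: output 1 ✗
  M3 stuck-at-0: output 1 ✗
  M3 stuck-at-1: output 1 ✗
  M4 stuck-at-0: output 1 ✗
  M4 stuck-at-1: output 1 ✗
  M5 stuck-at-0: output 1 ✗
  M5 stuck-at-1: output 1 ✗
  M6 stuck-at-0: output 1 ✗
  M6 stuck-at-1: output 1 ✗
  M7 stuck-at-0: output 0 ✓
  M7 stuck-at-1: output 1 ✗
Consistent faults: {M1 stuck-at-0, M7 stuck-at-0} — 2 in all.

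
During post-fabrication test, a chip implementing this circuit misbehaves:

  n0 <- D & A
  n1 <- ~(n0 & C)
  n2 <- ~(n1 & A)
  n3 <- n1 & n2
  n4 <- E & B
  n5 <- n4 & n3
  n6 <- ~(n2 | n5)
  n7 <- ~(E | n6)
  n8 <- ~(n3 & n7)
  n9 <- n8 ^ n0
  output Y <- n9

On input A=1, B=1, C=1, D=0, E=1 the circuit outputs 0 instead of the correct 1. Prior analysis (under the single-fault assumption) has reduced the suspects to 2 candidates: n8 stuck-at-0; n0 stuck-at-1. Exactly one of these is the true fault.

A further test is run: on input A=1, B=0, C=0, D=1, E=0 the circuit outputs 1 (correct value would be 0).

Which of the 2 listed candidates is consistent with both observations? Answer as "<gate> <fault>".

Evaluate each candidate on input A=1, B=0, C=0, D=1, E=0:
  n8 stuck-at-0: n0=1, n1=1, n2=0, n3=0, n4=0, n5=0, n6=1, n7=0, n8=0 [stuck-at-0], n9=1 → 1 — matches
  n0 stuck-at-1: n0=1 [stuck-at-1], n1=1, n2=0, n3=0, n4=0, n5=0, n6=1, n7=0, n8=1, n9=0 → 0 — eliminated
Only n8 stuck-at-0 reproduces the observed 1.

n8 stuck-at-0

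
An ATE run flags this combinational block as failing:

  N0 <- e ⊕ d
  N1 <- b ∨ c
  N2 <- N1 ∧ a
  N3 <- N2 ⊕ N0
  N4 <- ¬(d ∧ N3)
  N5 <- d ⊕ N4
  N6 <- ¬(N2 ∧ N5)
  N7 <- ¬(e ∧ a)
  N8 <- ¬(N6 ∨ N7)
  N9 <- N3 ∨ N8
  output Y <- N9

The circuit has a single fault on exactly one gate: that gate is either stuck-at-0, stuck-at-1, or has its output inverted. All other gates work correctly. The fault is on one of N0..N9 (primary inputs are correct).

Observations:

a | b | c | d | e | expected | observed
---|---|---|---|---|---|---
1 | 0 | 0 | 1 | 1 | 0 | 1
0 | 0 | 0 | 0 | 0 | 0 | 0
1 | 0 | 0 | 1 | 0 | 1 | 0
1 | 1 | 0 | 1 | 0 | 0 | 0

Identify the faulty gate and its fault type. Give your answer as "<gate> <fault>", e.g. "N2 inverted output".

N1 stuck-at-1

Fault-free values for test 1 (a=1, b=0, c=0, d=1, e=1): N0=0, N1=0, N2=0, N3=0, N4=1, N5=0, N6=1, N7=0, N8=0, N9=0, giving Y=0. Observed 1.
Test 1: faults giving observed 1 are {N0 stuck-at-1, N0 inverted output, N1 stuck-at-1, N1 inverted output, N2 stuck-at-1, N2 inverted output, N3 stuck-at-1, N3 inverted output, N6 stuck-at-0, N6 inverted output, N8 stuck-at-1, N8 inverted output, N9 stuck-at-1, N9 inverted output}.
Test 2 (a=0, b=0, c=0, d=0, e=0): fault-free N0=0, N1=0, N2=0, N3=0, N4=1, N5=1, N6=1, N7=1, N8=0, N9=0 → 0; observed 0. Eliminates N0 stuck-at-1, N0 inverted output, N2 stuck-at-1, N2 inverted output, N3 stuck-at-1, N3 inverted output, N8 stuck-at-1, N8 inverted output, N9 stuck-at-1, N9 inverted output.
Test 3 (a=1, b=0, c=0, d=1, e=0): fault-free N0=1, N1=0, N2=0, N3=1, N4=0, N5=1, N6=1, N7=1, N8=0, N9=1 → 1; observed 0. Eliminates N6 stuck-at-0, N6 inverted output.
Test 4 (a=1, b=1, c=0, d=1, e=0): fault-free N0=1, N1=1, N2=1, N3=0, N4=1, N5=0, N6=1, N7=1, N8=0, N9=0 → 0; observed 0. Eliminates N1 inverted output.
Only N1 stuck-at-1 is consistent with every test.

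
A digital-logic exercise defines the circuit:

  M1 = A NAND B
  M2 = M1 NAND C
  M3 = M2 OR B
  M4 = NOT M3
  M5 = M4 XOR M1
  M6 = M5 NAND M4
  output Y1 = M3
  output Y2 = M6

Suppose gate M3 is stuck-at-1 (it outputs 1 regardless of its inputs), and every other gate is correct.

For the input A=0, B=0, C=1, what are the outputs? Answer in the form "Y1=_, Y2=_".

Propagate with M3 forced: M1=1, M2=0, M3=1 [stuck-at-1], M4=0, M5=1, M6=1.
So the outputs are Y1=1, Y2=1. (Without the fault they would be Y1=0, Y2=1.)

Y1=1, Y2=1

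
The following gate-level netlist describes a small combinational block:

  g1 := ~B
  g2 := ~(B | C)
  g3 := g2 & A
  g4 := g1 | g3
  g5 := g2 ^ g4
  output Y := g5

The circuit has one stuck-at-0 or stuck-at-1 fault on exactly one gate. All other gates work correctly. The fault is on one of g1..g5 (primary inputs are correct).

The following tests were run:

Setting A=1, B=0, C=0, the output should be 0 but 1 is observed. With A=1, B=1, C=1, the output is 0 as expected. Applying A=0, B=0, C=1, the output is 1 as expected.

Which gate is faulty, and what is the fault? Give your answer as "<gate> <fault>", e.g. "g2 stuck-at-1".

Fault-free values for test 1 (A=1, B=0, C=0): g1=1, g2=1, g3=1, g4=1, g5=0, giving Y=0. Observed 1.
Test 1: faults giving observed 1 are {g2 stuck-at-0, g4 stuck-at-0, g5 stuck-at-1}.
Test 2 (A=1, B=1, C=1): fault-free g1=0, g2=0, g3=0, g4=0, g5=0 → 0; observed 0. Eliminates g5 stuck-at-1.
Test 3 (A=0, B=0, C=1): fault-free g1=1, g2=0, g3=0, g4=1, g5=1 → 1; observed 1. Eliminates g4 stuck-at-0.
Only g2 stuck-at-0 is consistent with every test.

g2 stuck-at-0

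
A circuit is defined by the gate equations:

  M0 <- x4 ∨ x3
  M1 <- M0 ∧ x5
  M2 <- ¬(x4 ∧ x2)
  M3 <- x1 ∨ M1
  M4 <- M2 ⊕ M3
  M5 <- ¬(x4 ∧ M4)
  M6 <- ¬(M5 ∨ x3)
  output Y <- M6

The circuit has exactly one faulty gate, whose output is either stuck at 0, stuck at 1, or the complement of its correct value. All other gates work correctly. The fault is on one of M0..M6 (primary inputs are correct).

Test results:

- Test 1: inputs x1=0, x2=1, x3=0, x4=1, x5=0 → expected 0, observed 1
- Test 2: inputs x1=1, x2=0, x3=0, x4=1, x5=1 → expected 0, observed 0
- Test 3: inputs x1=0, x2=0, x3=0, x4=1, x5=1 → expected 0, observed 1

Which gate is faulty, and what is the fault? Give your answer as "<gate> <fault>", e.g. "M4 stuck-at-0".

M1 inverted output

Fault-free values for test 1 (x1=0, x2=1, x3=0, x4=1, x5=0): M0=1, M1=0, M2=0, M3=0, M4=0, M5=1, M6=0, giving Y=0. Observed 1.
Test 1: faults giving observed 1 are {M1 stuck-at-1, M1 inverted output, M2 stuck-at-1, M2 inverted output, M3 stuck-at-1, M3 inverted output, M4 stuck-at-1, M4 inverted output, M5 stuck-at-0, M5 inverted output, M6 stuck-at-1, M6 inverted output}.
Test 2 (x1=1, x2=0, x3=0, x4=1, x5=1): fault-free M0=1, M1=1, M2=1, M3=1, M4=0, M5=1, M6=0 → 0; observed 0. Eliminates M2 inverted output, M3 inverted output, M4 stuck-at-1, M4 inverted output, M5 stuck-at-0, M5 inverted output, M6 stuck-at-1, M6 inverted output.
Test 3 (x1=0, x2=0, x3=0, x4=1, x5=1): fault-free M0=1, M1=1, M2=1, M3=1, M4=0, M5=1, M6=0 → 0; observed 1. Eliminates M1 stuck-at-1, M2 stuck-at-1, M3 stuck-at-1.
Only M1 inverted output is consistent with every test.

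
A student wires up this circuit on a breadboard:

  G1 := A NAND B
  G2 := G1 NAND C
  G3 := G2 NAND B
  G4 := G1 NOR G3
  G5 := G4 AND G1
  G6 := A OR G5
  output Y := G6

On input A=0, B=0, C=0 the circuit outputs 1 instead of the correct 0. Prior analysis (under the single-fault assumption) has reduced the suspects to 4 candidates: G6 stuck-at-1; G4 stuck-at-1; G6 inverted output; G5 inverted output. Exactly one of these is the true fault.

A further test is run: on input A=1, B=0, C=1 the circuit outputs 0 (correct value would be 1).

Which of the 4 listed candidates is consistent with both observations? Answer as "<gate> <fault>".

Evaluate each candidate on input A=1, B=0, C=1:
  G6 stuck-at-1: G1=1, G2=0, G3=1, G4=0, G5=0, G6=1 [stuck-at-1] → 1 — eliminated
  G4 stuck-at-1: G1=1, G2=0, G3=1, G4=1 [stuck-at-1], G5=1, G6=1 → 1 — eliminated
  G6 inverted output: G1=1, G2=0, G3=1, G4=0, G5=0, G6=0 [inverted output] → 0 — matches
  G5 inverted output: G1=1, G2=0, G3=1, G4=0, G5=1 [inverted output], G6=1 → 1 — eliminated
Only G6 inverted output reproduces the observed 0.

G6 inverted output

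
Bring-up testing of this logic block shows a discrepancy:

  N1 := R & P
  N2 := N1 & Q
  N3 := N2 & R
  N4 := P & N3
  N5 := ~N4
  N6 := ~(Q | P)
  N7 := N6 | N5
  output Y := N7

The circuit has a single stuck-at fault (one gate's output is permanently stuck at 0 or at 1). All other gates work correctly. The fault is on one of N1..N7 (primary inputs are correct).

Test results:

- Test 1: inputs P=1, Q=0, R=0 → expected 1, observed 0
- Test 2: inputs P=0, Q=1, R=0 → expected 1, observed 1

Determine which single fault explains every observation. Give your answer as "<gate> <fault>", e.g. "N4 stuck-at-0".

Fault-free values for test 1 (P=1, Q=0, R=0): N1=0, N2=0, N3=0, N4=0, N5=1, N6=0, N7=1, giving Y=1. Observed 0.
Test 1: faults giving observed 0 are {N3 stuck-at-1, N4 stuck-at-1, N5 stuck-at-0, N7 stuck-at-0}.
Test 2 (P=0, Q=1, R=0): fault-free N1=0, N2=0, N3=0, N4=0, N5=1, N6=0, N7=1 → 1; observed 1. Eliminates N4 stuck-at-1, N5 stuck-at-0, N7 stuck-at-0.
Only N3 stuck-at-1 is consistent with every test.

N3 stuck-at-1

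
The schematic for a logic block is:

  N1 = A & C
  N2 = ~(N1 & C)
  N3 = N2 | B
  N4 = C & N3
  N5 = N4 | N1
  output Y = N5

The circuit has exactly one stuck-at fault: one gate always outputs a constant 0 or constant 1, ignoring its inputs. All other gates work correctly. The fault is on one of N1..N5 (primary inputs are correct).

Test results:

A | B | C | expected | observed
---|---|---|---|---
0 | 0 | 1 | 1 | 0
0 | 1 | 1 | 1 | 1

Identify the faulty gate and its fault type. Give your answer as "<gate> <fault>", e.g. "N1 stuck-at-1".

N2 stuck-at-0

Fault-free values for test 1 (A=0, B=0, C=1): N1=0, N2=1, N3=1, N4=1, N5=1, giving Y=1. Observed 0.
Test 1: faults giving observed 0 are {N2 stuck-at-0, N3 stuck-at-0, N4 stuck-at-0, N5 stuck-at-0}.
Test 2 (A=0, B=1, C=1): fault-free N1=0, N2=1, N3=1, N4=1, N5=1 → 1; observed 1. Eliminates N3 stuck-at-0, N4 stuck-at-0, N5 stuck-at-0.
Only N2 stuck-at-0 is consistent with every test.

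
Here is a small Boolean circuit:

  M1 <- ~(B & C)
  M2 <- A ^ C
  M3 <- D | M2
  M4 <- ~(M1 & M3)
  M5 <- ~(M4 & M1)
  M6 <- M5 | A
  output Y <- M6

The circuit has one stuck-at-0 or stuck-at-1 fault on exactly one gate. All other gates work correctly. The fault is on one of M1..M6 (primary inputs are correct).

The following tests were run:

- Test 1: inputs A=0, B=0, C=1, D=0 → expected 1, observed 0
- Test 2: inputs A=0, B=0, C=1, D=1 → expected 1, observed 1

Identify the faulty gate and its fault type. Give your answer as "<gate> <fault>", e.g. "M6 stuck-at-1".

M2 stuck-at-0

Fault-free values for test 1 (A=0, B=0, C=1, D=0): M1=1, M2=1, M3=1, M4=0, M5=1, M6=1, giving Y=1. Observed 0.
Test 1: faults giving observed 0 are {M2 stuck-at-0, M3 stuck-at-0, M4 stuck-at-1, M5 stuck-at-0, M6 stuck-at-0}.
Test 2 (A=0, B=0, C=1, D=1): fault-free M1=1, M2=1, M3=1, M4=0, M5=1, M6=1 → 1; observed 1. Eliminates M3 stuck-at-0, M4 stuck-at-1, M5 stuck-at-0, M6 stuck-at-0.
Only M2 stuck-at-0 is consistent with every test.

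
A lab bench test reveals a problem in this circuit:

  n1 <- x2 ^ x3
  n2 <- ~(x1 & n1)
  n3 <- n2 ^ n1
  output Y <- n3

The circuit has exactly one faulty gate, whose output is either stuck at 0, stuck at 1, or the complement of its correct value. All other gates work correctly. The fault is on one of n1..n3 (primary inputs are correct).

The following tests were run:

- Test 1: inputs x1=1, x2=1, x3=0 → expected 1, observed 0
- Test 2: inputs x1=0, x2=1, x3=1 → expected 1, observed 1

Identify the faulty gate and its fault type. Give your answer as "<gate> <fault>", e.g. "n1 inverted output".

n2 stuck-at-1

Fault-free values for test 1 (x1=1, x2=1, x3=0): n1=1, n2=0, n3=1, giving Y=1. Observed 0.
Test 1: faults giving observed 0 are {n2 stuck-at-1, n2 inverted output, n3 stuck-at-0, n3 inverted output}.
Test 2 (x1=0, x2=1, x3=1): fault-free n1=0, n2=1, n3=1 → 1; observed 1. Eliminates n2 inverted output, n3 stuck-at-0, n3 inverted output.
Only n2 stuck-at-1 is consistent with every test.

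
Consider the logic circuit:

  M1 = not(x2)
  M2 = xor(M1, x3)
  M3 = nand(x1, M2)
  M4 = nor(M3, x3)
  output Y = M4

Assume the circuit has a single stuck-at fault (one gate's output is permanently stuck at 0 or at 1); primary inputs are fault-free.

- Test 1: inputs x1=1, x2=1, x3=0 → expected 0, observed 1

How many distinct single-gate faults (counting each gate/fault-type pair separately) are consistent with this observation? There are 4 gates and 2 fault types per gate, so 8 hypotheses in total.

4

Fault-free: M1=0, M2=0, M3=1, M4=0 → 0. Observed 1.
  M1 stuck-at-0: output 0 ✗
  M1 stuck-at-1: output 1 ✓
  M2 stuck-at-0: output 0 ✗
  M2 stuck-at-1: output 1 ✓
  M3 stuck-at-0: output 1 ✓
  M3 stuck-at-1: output 0 ✗
  M4 stuck-at-0: output 0 ✗
  M4 stuck-at-1: output 1 ✓
Consistent faults: {M1 stuck-at-1, M2 stuck-at-1, M3 stuck-at-0, M4 stuck-at-1} — 4 in all.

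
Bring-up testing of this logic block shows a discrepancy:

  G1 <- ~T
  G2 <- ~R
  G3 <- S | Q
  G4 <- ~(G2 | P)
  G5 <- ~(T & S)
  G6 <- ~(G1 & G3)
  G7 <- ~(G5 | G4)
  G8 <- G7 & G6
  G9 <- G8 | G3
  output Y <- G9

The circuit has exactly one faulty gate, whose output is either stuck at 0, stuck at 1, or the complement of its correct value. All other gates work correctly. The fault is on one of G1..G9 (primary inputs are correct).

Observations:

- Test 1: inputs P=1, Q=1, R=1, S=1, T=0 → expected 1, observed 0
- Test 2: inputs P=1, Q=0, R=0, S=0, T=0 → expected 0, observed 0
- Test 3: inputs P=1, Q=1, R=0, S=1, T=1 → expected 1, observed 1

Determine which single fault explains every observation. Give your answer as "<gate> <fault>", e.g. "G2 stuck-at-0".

G3 stuck-at-0

Fault-free values for test 1 (P=1, Q=1, R=1, S=1, T=0): G1=1, G2=0, G3=1, G4=0, G5=1, G6=0, G7=0, G8=0, G9=1, giving Y=1. Observed 0.
Test 1: faults giving observed 0 are {G3 stuck-at-0, G3 inverted output, G9 stuck-at-0, G9 inverted output}.
Test 2 (P=1, Q=0, R=0, S=0, T=0): fault-free G1=1, G2=1, G3=0, G4=0, G5=1, G6=1, G7=0, G8=0, G9=0 → 0; observed 0. Eliminates G3 inverted output, G9 inverted output.
Test 3 (P=1, Q=1, R=0, S=1, T=1): fault-free G1=0, G2=1, G3=1, G4=0, G5=0, G6=1, G7=1, G8=1, G9=1 → 1; observed 1. Eliminates G9 stuck-at-0.
Only G3 stuck-at-0 is consistent with every test.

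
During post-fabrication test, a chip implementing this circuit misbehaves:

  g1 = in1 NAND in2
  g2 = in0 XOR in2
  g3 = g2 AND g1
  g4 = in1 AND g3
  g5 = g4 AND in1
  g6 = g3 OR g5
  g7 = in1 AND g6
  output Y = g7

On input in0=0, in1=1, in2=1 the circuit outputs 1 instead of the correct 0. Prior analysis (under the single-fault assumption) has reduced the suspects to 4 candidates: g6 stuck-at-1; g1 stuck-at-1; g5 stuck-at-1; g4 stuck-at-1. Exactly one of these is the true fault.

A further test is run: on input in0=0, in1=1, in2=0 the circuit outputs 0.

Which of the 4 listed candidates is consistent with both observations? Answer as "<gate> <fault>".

g1 stuck-at-1

Evaluate each candidate on input in0=0, in1=1, in2=0:
  g6 stuck-at-1: g1=1, g2=0, g3=0, g4=0, g5=0, g6=1 [stuck-at-1], g7=1 → 1 — eliminated
  g1 stuck-at-1: g1=1 [stuck-at-1], g2=0, g3=0, g4=0, g5=0, g6=0, g7=0 → 0 — matches
  g5 stuck-at-1: g1=1, g2=0, g3=0, g4=0, g5=1 [stuck-at-1], g6=1, g7=1 → 1 — eliminated
  g4 stuck-at-1: g1=1, g2=0, g3=0, g4=1 [stuck-at-1], g5=1, g6=1, g7=1 → 1 — eliminated
Only g1 stuck-at-1 reproduces the observed 0.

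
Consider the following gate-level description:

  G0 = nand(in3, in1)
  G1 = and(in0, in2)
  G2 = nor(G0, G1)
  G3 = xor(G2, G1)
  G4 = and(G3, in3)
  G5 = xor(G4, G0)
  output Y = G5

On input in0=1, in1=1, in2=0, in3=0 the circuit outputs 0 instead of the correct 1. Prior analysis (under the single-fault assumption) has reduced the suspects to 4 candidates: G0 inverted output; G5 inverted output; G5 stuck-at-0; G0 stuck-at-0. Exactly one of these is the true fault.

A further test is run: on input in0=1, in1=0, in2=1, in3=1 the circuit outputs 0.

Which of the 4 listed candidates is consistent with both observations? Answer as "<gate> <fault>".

G5 stuck-at-0

Evaluate each candidate on input in0=1, in1=0, in2=1, in3=1:
  G0 inverted output: G0=0 [inverted output], G1=1, G2=0, G3=1, G4=1, G5=1 → 1 — eliminated
  G5 inverted output: G0=1, G1=1, G2=0, G3=1, G4=1, G5=1 [inverted output] → 1 — eliminated
  G5 stuck-at-0: G0=1, G1=1, G2=0, G3=1, G4=1, G5=0 [stuck-at-0] → 0 — matches
  G0 stuck-at-0: G0=0 [stuck-at-0], G1=1, G2=0, G3=1, G4=1, G5=1 → 1 — eliminated
Only G5 stuck-at-0 reproduces the observed 0.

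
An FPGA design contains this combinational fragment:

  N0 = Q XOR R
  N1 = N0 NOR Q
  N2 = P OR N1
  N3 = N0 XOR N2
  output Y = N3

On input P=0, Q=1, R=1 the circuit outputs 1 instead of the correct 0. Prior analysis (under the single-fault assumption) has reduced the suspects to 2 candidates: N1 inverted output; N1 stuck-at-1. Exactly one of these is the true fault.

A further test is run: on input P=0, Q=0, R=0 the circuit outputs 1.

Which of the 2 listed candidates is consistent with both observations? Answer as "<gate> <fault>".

N1 stuck-at-1

Evaluate each candidate on input P=0, Q=0, R=0:
  N1 inverted output: N0=0, N1=0 [inverted output], N2=0, N3=0 → 0 — eliminated
  N1 stuck-at-1: N0=0, N1=1 [stuck-at-1], N2=1, N3=1 → 1 — matches
Only N1 stuck-at-1 reproduces the observed 1.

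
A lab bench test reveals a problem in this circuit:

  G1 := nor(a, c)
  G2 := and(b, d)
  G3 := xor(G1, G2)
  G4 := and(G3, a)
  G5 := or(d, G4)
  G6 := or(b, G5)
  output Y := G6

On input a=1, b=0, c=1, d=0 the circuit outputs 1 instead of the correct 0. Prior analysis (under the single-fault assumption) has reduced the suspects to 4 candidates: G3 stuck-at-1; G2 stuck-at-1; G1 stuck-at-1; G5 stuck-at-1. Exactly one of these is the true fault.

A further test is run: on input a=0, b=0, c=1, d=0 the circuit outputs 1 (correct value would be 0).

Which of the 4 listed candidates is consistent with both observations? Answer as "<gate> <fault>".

Evaluate each candidate on input a=0, b=0, c=1, d=0:
  G3 stuck-at-1: G1=0, G2=0, G3=1 [stuck-at-1], G4=0, G5=0, G6=0 → 0 — eliminated
  G2 stuck-at-1: G1=0, G2=1 [stuck-at-1], G3=1, G4=0, G5=0, G6=0 → 0 — eliminated
  G1 stuck-at-1: G1=1 [stuck-at-1], G2=0, G3=1, G4=0, G5=0, G6=0 → 0 — eliminated
  G5 stuck-at-1: G1=0, G2=0, G3=0, G4=0, G5=1 [stuck-at-1], G6=1 → 1 — matches
Only G5 stuck-at-1 reproduces the observed 1.

G5 stuck-at-1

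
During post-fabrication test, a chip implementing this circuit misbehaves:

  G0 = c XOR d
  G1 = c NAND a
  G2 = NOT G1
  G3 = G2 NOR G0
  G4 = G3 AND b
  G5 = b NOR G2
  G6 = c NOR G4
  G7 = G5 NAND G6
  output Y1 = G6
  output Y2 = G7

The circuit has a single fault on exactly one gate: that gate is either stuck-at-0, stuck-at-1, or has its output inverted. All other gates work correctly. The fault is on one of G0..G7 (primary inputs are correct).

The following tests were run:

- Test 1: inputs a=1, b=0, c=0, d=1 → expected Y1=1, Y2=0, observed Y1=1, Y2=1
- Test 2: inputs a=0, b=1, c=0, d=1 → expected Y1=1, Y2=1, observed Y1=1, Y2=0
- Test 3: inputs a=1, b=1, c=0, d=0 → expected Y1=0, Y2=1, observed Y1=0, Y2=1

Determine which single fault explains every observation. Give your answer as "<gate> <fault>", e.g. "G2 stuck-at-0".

Fault-free values for test 1 (a=1, b=0, c=0, d=1): G0=1, G1=1, G2=0, G3=0, G4=0, G5=1, G6=1, G7=0, giving Y1=1, Y2=0. Observed Y1=1, Y2=1.
Test 1: faults giving observed Y1=1, Y2=1 are {G1 stuck-at-0, G1 inverted output, G2 stuck-at-1, G2 inverted output, G5 stuck-at-0, G5 inverted output, G7 stuck-at-1, G7 inverted output}.
Test 2 (a=0, b=1, c=0, d=1): fault-free G0=1, G1=1, G2=0, G3=0, G4=0, G5=0, G6=1, G7=1 → Y1=1, Y2=1; observed Y1=1, Y2=0. Eliminates G1 stuck-at-0, G1 inverted output, G2 stuck-at-1, G2 inverted output, G5 stuck-at-0, G7 stuck-at-1.
Test 3 (a=1, b=1, c=0, d=0): fault-free G0=0, G1=1, G2=0, G3=1, G4=1, G5=0, G6=0, G7=1 → Y1=0, Y2=1; observed Y1=0, Y2=1. Eliminates G7 inverted output.
Only G5 inverted output is consistent with every test.

G5 inverted output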